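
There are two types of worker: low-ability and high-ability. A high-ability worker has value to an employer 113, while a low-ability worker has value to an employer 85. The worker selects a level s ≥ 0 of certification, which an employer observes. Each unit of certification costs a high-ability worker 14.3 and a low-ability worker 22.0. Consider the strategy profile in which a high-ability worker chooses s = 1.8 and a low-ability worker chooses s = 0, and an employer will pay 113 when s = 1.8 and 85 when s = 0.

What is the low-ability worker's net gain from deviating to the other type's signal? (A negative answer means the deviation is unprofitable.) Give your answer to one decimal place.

Playing s = 0 the low-ability worker receives 85.
Deviating to s = 1.8 brings payment 113 at cost 22.0 × 1.8 = 39.6, netting 73.4.
Gain from deviating: 73.4 − 85 = -11.6.
The gain is negative, so the low-ability type's incentive-compatibility constraint is satisfied.

-11.6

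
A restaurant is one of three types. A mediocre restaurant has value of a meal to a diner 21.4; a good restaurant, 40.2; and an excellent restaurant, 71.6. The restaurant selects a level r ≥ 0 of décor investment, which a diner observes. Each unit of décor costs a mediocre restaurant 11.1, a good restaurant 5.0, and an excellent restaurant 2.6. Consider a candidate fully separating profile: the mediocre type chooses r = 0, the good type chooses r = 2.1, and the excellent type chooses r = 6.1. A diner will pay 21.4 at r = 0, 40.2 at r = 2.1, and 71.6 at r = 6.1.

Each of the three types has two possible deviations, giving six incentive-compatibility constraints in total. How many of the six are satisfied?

5

Excellent (own payoff 71.6 − 2.6×6.1 = 55.74): to r=0 gives 21.4 → no gain ✓; to r=2.1 gives 40.2 − 2.6×2.1 = 34.74 → no gain ✓.
Mediocre (own payoff 21.4): to r=2.1 gives 40.2 − 11.1×2.1 = 16.89 → no gain ✓; to r=6.1 gives 71.6 − 11.1×6.1 = 3.89 → no gain ✓.
Good (own payoff 40.2 − 5.0×2.1 = 29.7): to r=0 gives 21.4 → no gain ✓; to r=6.1 gives 71.6 − 5.0×6.1 = 41.1 → profitable ✗.
5 of the 6 constraints hold; not an equilibrium.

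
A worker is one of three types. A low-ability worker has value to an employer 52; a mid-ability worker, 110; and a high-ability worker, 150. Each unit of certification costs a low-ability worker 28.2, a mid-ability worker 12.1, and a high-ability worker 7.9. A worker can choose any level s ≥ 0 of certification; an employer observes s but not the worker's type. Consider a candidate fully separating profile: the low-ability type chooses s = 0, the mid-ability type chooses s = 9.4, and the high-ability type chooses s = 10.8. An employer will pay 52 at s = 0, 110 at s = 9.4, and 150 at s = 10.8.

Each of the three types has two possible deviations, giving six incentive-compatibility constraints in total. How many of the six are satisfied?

4

Low-ability (own payoff 52): to s=9.4 gives 110 − 28.2×9.4 = -155.08 → no gain ✓; to s=10.8 gives 150 − 28.2×10.8 = -154.56 → no gain ✓.
Mid-ability (own payoff 110 − 12.1×9.4 = -3.74): to s=0 gives 52 → profitable ✗; to s=10.8 gives 150 − 12.1×10.8 = 19.32 → profitable ✗.
High-ability (own payoff 150 − 7.9×10.8 = 64.68): to s=0 gives 52 → no gain ✓; to s=9.4 gives 110 − 7.9×9.4 = 35.74 → no gain ✓.
4 of the 6 constraints hold; not an equilibrium.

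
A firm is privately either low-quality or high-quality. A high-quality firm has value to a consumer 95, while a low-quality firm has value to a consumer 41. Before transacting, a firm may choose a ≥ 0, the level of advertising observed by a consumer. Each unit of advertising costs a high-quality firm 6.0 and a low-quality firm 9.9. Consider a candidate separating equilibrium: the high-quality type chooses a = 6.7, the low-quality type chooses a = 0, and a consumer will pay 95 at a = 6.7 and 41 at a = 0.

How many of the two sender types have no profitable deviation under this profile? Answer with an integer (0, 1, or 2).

High-quality type: signal → 95 − 6.0 × 6.7 = 54.8; deviate to 0 → 41. IC holds (54.8 ≥ 41).
Low-quality type: stay at 0 → 41; mimic → 95 − 9.9 × 6.7 = 28.67. IC holds (41 ≥ 28.67).
2 of 2 constraints hold, so this is a separating equilibrium.

2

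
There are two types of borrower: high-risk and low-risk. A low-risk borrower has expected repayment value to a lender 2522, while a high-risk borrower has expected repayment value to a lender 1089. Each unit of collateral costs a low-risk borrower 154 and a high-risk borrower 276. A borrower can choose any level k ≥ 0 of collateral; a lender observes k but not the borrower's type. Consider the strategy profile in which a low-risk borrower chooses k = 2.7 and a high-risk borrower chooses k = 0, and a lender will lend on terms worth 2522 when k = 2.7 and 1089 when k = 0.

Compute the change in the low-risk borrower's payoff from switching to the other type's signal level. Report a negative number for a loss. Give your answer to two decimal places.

Playing k = 2.7 the low-risk borrower receives 2522 − 154 × 2.7 = 2106.2.
Deviating to k = 0 yields 1089 instead.
Gain from deviating: 1089 − 2106.2 = -1017.20.
The gain is negative, so the low-risk type's incentive-compatibility constraint is satisfied.

-1017.20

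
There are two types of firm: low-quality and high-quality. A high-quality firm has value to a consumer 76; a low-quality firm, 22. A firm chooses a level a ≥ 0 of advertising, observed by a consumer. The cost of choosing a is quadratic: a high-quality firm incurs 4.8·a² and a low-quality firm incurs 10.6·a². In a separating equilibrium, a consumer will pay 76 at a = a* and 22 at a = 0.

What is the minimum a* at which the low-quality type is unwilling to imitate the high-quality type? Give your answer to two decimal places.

The low-quality type at a = 0 receives 22; imitating at a* yields 76 − 10.6·a*².
Indifference: 22 = 76 − 10.6·a*², so a*² = (76 − 22) / 10.6 ≈ 5.0943.
a* = √5.0943 ≈ 2.26.

2.26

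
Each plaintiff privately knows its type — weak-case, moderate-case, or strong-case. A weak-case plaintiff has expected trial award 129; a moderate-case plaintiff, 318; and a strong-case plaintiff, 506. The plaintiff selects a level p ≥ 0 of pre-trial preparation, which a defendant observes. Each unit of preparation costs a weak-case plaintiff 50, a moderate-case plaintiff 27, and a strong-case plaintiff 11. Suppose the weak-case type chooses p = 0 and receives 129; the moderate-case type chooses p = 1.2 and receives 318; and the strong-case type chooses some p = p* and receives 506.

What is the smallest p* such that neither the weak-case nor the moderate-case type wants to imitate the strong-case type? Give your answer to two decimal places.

8.16

Moderate-case type (on-path payoff 318 − 27×1.2 = 285.6) won't mimic when 285.6 ≥ 506 − 27·p*, i.e. p* ≥ 8.16.
Weak-case type (on-path payoff 129) won't mimic when 129 ≥ 506 − 50·p*, i.e. p* ≥ 7.54.
Both must hold, so p* = max(7.54, 8.16) = 8.16. The moderate-case type's constraint binds.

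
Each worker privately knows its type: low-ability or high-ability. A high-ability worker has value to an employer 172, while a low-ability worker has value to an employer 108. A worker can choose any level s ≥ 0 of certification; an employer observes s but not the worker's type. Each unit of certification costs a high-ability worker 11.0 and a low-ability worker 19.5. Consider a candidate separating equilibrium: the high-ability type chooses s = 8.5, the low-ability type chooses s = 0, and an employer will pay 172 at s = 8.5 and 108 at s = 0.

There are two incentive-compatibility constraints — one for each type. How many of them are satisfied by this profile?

1

Low-ability type: stay at 0 → 108; mimic → 172 − 19.5 × 8.5 = 6.25. IC holds (108 ≥ 6.25).
High-ability type: signal → 172 − 11.0 × 8.5 = 78.5; deviate to 0 → 108. IC fails (78.5 < 108).
1 of 2 constraints hold, so this profile is not an equilibrium.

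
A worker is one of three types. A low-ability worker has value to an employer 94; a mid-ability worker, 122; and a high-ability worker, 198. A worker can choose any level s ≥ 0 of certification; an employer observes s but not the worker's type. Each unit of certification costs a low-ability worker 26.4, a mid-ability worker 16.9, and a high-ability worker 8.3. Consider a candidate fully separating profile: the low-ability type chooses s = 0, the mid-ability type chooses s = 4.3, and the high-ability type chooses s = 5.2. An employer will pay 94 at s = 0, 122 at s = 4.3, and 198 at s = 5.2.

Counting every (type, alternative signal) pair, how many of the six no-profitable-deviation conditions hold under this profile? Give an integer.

4

Mid-ability (own payoff 122 − 16.9×4.3 = 49.33): to s=0 gives 94 → profitable ✗; to s=5.2 gives 198 − 16.9×5.2 = 110.12 → profitable ✗.
High-ability (own payoff 198 − 8.3×5.2 = 154.84): to s=0 gives 94 → no gain ✓; to s=4.3 gives 122 − 8.3×4.3 = 86.31 → no gain ✓.
Low-ability (own payoff 94): to s=4.3 gives 122 − 26.4×4.3 = 8.48 → no gain ✓; to s=5.2 gives 198 − 26.4×5.2 = 60.72 → no gain ✓.
4 of the 6 constraints hold; not an equilibrium.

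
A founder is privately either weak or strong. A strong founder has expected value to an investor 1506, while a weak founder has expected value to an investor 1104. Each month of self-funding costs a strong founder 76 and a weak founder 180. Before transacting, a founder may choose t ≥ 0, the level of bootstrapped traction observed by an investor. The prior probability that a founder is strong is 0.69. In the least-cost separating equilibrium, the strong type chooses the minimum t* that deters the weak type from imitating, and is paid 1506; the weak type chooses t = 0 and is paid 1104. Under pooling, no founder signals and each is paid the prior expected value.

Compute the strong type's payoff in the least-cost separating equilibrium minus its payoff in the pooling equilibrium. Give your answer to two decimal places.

Least-cost separating signal: t* solves 1104 = 1506 − 180·t*, so t* = (1506 − 1104)/180 ≈ 2.2333.
Strong type's separating payoff: 1506 − 76 × t* = 1506 − 76 × (1506 − 1104)/180 = 1506 − 30552/180 ≈ 1336.2667.
Pooling payoff: 0.69 × 1506 + 0.31 × 1104 = 1381.38.
Difference: 1336.2667 − 1381.38 = -45.1133, i.e. -45.11 to two decimal places.
The strong type would prefer the pooling outcome.

-45.11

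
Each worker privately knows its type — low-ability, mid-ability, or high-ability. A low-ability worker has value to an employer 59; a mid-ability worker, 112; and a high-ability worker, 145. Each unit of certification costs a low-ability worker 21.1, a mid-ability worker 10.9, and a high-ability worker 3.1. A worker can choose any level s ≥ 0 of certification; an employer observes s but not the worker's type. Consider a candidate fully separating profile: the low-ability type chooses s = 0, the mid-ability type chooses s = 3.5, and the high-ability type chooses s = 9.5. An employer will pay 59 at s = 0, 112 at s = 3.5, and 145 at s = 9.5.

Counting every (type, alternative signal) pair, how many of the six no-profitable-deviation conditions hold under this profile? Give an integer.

6

Mid-ability (own payoff 112 − 10.9×3.5 = 73.85): to s=0 gives 59 → no gain ✓; to s=9.5 gives 145 − 10.9×9.5 = 41.45 → no gain ✓.
High-ability (own payoff 145 − 3.1×9.5 = 115.55): to s=0 gives 59 → no gain ✓; to s=3.5 gives 112 − 3.1×3.5 = 101.15 → no gain ✓.
Low-ability (own payoff 59): to s=3.5 gives 112 − 21.1×3.5 = 38.15 → no gain ✓; to s=9.5 gives 145 − 21.1×9.5 = -55.45 → no gain ✓.
6 of the 6 constraints hold; this profile is a separating equilibrium.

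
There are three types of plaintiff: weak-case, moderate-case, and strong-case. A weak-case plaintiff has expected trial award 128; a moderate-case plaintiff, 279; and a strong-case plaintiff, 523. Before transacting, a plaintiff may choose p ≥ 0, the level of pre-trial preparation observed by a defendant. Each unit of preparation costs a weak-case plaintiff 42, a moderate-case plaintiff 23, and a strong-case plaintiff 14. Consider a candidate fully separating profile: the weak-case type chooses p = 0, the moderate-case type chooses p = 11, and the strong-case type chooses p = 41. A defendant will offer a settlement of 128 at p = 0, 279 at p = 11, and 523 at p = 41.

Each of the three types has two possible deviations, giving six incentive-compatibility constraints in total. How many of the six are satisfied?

Weak-case (own payoff 128): to p=11 gives 279 − 42×11 = -183 → no gain ✓; to p=41 gives 523 − 42×41 = -1199 → no gain ✓.
Moderate-case (own payoff 279 − 23×11 = 26): to p=0 gives 128 → profitable ✗; to p=41 gives 523 − 23×41 = -420 → no gain ✓.
Strong-case (own payoff 523 − 14×41 = -51): to p=0 gives 128 → profitable ✗; to p=11 gives 279 − 14×11 = 125 → profitable ✗.
3 of the 6 constraints hold; not an equilibrium.

3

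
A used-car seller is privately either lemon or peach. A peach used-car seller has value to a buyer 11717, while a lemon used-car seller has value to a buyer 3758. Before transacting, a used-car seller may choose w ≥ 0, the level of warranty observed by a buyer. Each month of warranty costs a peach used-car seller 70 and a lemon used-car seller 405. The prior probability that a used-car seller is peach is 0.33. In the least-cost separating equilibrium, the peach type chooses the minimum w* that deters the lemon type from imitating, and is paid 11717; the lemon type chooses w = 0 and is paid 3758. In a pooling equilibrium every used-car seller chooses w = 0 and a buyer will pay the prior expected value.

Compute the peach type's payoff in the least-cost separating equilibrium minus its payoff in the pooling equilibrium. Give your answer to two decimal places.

Least-cost separating signal: w* solves 3758 = 11717 − 405·w*, so w* = (11717 − 3758)/405 ≈ 19.6519.
Peach type's separating payoff: 11717 − 70 × w* = 11717 − 70 × (11717 − 3758)/405 = 11717 − 557130/405 ≈ 10341.3704.
Pooling payoff: 0.33 × 11717 + 0.67 × 3758 = 6384.47.
Difference: 10341.3704 − 6384.47 = 3956.9004, i.e. 3956.90 to two decimal places.
The peach type prefers to separate.

3956.90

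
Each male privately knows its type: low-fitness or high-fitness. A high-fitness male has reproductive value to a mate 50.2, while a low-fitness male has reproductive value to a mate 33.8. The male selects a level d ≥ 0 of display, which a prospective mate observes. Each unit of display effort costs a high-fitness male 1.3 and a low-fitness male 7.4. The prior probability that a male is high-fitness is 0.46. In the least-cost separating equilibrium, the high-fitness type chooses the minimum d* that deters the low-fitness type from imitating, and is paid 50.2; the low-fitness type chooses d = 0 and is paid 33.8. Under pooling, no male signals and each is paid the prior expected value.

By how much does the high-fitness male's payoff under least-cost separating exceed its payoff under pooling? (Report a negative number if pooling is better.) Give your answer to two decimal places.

Least-cost separating signal: d* solves 33.8 = 50.2 − 7.4·d*, so d* = (50.2 − 33.8)/7.4 ≈ 2.2162.
High-fitness type's separating payoff: 50.2 − 1.3 × d* = 50.2 − 1.3 × (50.2 − 33.8)/7.4 = 50.2 − 21.32/7.4 ≈ 47.3189.
Pooling payoff: 0.46 × 50.2 + 0.54 × 33.8 = 41.344.
Difference: 47.3189 − 41.344 = 5.9749, i.e. 5.97 to two decimal places.
The high-fitness type prefers to separate.

5.97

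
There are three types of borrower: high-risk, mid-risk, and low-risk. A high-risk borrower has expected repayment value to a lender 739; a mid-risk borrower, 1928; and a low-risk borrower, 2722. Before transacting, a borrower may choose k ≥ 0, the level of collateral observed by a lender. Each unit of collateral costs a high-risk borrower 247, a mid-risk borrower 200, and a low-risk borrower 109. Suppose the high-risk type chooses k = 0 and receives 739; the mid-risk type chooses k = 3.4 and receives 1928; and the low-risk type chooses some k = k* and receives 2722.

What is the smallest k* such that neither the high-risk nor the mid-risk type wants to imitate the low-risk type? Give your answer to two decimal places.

8.03

High-risk type (on-path payoff 739) won't mimic when 739 ≥ 2722 − 247·k*, i.e. k* ≥ 8.03.
Mid-risk type (on-path payoff 1928 − 200×3.4 = 1248) won't mimic when 1248 ≥ 2722 − 200·k*, i.e. k* ≥ 7.37.
Both must hold, so k* = max(8.03, 7.37) = 8.03. The high-risk type's constraint binds.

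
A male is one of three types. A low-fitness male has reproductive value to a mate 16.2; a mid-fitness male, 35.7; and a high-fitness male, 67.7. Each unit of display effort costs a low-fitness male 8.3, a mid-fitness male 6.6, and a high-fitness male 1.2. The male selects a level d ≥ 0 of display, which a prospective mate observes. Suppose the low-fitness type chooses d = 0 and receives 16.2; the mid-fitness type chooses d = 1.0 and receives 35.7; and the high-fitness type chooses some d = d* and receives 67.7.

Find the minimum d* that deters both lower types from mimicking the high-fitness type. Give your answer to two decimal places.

6.20

Mid-fitness type (on-path payoff 35.7 − 6.6×1.0 = 29.1) won't mimic when 29.1 ≥ 67.7 − 6.6·d*, i.e. d* ≥ 5.85.
Low-fitness type (on-path payoff 16.2) won't mimic when 16.2 ≥ 67.7 − 8.3·d*, i.e. d* ≥ 6.20.
Both must hold, so d* = max(6.20, 5.85) = 6.20. The low-fitness type's constraint binds.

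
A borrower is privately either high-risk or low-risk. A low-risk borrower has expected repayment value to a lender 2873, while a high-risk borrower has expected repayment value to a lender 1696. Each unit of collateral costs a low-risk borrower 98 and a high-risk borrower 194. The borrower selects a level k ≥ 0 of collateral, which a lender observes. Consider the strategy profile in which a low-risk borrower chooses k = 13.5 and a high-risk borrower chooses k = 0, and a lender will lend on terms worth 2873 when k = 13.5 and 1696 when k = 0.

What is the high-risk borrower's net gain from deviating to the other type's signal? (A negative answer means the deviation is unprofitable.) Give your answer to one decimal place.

Playing k = 0 the high-risk borrower receives 1696.
Deviating to k = 13.5 brings payment 2873 at cost 194 × 13.5 = 2619, netting 254.
Gain from deviating: 254 − 1696 = -1442.0.
The gain is negative, so the high-risk type's incentive-compatibility constraint is satisfied.

-1442.0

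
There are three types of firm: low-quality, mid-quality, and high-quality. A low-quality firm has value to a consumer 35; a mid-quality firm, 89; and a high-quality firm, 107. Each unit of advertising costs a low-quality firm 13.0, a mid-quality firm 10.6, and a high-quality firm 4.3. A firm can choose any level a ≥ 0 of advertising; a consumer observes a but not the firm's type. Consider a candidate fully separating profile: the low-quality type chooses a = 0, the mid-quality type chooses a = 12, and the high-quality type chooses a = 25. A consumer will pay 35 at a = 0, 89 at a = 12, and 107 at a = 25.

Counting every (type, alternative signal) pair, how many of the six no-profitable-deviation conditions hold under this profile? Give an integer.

Low-quality (own payoff 35): to a=12 gives 89 − 13.0×12 = -67 → no gain ✓; to a=25 gives 107 − 13.0×25 = -218 → no gain ✓.
Mid-quality (own payoff 89 − 10.6×12 = -38.2): to a=0 gives 35 → profitable ✗; to a=25 gives 107 − 10.6×25 = -158 → no gain ✓.
High-quality (own payoff 107 − 4.3×25 = -0.5): to a=0 gives 35 → profitable ✗; to a=12 gives 89 − 4.3×12 = 37.4 → profitable ✗.
3 of the 6 constraints hold; not an equilibrium.

3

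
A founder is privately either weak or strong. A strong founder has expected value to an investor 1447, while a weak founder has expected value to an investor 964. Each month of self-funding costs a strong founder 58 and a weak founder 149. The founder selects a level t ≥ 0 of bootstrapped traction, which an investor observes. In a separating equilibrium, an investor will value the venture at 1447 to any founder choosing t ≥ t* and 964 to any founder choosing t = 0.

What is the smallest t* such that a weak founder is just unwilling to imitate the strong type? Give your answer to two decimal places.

A weak founder choosing t = 0 receives 964.
Imitating at t* instead would pay 1447 at cost 149·t*, netting 1447 − 149·t*.
Indifference: 964 = 1447 − 149·t*, so t* = (1447 − 964) / 149 ≈ 3.24.
This is the weak type's binding incentive-compatibility constraint; any t ≥ 3.24 sustains separation on that side.

3.24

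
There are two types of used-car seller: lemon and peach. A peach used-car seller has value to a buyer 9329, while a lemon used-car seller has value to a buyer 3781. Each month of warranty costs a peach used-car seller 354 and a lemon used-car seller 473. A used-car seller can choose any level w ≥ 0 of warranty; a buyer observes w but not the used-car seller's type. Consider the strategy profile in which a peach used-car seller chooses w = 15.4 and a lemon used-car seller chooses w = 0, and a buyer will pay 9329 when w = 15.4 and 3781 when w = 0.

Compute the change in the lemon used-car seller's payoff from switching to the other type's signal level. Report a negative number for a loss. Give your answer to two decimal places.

-1736.20

Playing w = 0 the lemon used-car seller receives 3781.
Deviating to w = 15.4 brings payment 9329 at cost 473 × 15.4 = 7284.2, netting 2044.8.
Gain from deviating: 2044.8 − 3781 = -1736.20.
The gain is negative, so the lemon type's incentive-compatibility constraint is satisfied.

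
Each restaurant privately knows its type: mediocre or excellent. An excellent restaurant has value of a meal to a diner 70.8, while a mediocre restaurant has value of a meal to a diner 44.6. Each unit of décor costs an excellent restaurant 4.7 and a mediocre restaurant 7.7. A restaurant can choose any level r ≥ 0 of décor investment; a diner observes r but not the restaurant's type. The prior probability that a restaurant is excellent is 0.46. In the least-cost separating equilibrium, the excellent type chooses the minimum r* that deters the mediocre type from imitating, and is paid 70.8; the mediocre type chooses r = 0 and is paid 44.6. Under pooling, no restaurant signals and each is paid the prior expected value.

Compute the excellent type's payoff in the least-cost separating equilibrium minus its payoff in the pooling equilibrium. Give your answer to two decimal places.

Least-cost separating signal: r* solves 44.6 = 70.8 − 7.7·r*, so r* = (70.8 − 44.6)/7.7 ≈ 3.4026.
Excellent type's separating payoff: 70.8 − 4.7 × r* = 70.8 − 4.7 × (70.8 − 44.6)/7.7 = 70.8 − 123.14/7.7 ≈ 54.8078.
Pooling payoff: 0.46 × 70.8 + 0.54 × 44.6 = 56.652.
Difference: 54.8078 − 56.652 = -1.8442, i.e. -1.84 to two decimal places.
The excellent type would prefer the pooling outcome.

-1.84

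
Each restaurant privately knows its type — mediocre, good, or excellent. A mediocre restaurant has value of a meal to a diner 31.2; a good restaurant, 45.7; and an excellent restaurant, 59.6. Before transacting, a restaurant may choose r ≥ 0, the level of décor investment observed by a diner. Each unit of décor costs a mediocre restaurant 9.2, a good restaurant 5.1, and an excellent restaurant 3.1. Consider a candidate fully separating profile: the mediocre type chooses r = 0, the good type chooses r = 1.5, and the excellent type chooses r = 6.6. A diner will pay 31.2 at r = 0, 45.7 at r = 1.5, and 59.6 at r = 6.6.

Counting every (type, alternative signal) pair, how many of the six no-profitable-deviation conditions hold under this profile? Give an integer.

Good (own payoff 45.7 − 5.1×1.5 = 38.05): to r=0 gives 31.2 → no gain ✓; to r=6.6 gives 59.6 − 5.1×6.6 = 25.94 → no gain ✓.
Excellent (own payoff 59.6 − 3.1×6.6 = 39.14): to r=0 gives 31.2 → no gain ✓; to r=1.5 gives 45.7 − 3.1×1.5 = 41.05 → profitable ✗.
Mediocre (own payoff 31.2): to r=1.5 gives 45.7 − 9.2×1.5 = 31.9 → profitable ✗; to r=6.6 gives 59.6 − 9.2×6.6 = -1.12 → no gain ✓.
4 of the 6 constraints hold; not an equilibrium.

4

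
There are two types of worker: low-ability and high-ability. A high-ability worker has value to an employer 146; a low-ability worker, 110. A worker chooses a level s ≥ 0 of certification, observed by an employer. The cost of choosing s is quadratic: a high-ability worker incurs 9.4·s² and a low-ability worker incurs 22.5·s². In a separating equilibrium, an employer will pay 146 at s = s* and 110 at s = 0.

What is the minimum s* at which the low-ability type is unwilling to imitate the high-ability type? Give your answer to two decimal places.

1.26

The low-ability type at s = 0 receives 110; imitating at s* yields 146 − 22.5·s*².
Indifference: 110 = 146 − 22.5·s*², so s*² = (146 − 110) / 22.5 = 1.6.
s* = √1.6 ≈ 1.26.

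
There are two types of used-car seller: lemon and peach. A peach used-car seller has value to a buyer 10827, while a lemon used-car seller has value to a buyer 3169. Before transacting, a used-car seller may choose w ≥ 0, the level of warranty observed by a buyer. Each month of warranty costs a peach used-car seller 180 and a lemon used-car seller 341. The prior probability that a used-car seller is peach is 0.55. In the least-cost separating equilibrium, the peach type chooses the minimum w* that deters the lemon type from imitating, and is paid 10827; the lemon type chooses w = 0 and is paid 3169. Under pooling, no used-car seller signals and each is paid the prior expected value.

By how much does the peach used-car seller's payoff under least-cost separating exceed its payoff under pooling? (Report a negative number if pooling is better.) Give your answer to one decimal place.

-596.2

Least-cost separating signal: w* solves 3169 = 10827 − 341·w*, so w* = (10827 − 3169)/341 ≈ 22.4575.
Peach type's separating payoff: 10827 − 180 × w* = 10827 − 180 × (10827 − 3169)/341 = 10827 − 1378440/341 ≈ 6784.654.
Pooling payoff: 0.55 × 10827 + 0.45 × 3169 = 7380.9.
Difference: 6784.654 − 7380.9 = -596.246, i.e. -596.2 to one decimal place.
The peach type would prefer the pooling outcome.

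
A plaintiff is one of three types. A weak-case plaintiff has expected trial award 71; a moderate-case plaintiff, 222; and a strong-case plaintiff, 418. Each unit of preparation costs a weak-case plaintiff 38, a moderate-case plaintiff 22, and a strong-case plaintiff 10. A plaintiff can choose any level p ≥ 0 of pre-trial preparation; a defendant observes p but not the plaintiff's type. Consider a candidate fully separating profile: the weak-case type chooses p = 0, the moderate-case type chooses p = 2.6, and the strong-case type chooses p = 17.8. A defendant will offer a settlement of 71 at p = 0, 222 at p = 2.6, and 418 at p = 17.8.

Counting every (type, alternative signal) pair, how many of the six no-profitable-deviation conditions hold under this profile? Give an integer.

Strong-case (own payoff 418 − 10×17.8 = 240): to p=0 gives 71 → no gain ✓; to p=2.6 gives 222 − 10×2.6 = 196 → no gain ✓.
Weak-case (own payoff 71): to p=2.6 gives 222 − 38×2.6 = 123.2 → profitable ✗; to p=17.8 gives 418 − 38×17.8 = -258.4 → no gain ✓.
Moderate-case (own payoff 222 − 22×2.6 = 164.8): to p=0 gives 71 → no gain ✓; to p=17.8 gives 418 − 22×17.8 = 26.4 → no gain ✓.
5 of the 6 constraints hold; not an equilibrium.

5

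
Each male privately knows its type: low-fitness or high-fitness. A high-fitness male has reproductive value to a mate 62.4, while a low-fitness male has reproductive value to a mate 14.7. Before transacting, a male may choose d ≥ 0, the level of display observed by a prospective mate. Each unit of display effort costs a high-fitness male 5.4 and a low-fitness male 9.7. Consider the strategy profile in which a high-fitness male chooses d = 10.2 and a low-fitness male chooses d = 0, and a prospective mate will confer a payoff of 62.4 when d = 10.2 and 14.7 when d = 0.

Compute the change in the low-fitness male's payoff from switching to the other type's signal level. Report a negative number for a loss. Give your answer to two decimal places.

-51.24

Playing d = 0 the low-fitness male receives 14.7.
Deviating to d = 10.2 brings payment 62.4 at cost 9.7 × 10.2 = 98.94, netting -36.54.
Gain from deviating: -36.54 − 14.7 = -51.24.
The gain is negative, so the low-fitness type's incentive-compatibility constraint is satisfied.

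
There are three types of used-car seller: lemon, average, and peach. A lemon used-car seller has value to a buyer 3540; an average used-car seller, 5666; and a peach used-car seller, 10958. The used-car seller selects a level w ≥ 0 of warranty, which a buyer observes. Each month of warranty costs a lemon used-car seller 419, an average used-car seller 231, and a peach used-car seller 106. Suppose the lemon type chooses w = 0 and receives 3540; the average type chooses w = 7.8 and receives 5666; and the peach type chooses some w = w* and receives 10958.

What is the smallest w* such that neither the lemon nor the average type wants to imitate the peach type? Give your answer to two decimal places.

30.71

Average type (on-path payoff 5666 − 231×7.8 = 3864.2) won't mimic when 3864.2 ≥ 10958 − 231·w*, i.e. w* ≥ 30.71.
Lemon type (on-path payoff 3540) won't mimic when 3540 ≥ 10958 − 419·w*, i.e. w* ≥ 17.70.
Both must hold, so w* = max(17.70, 30.71) = 30.71. The average type's constraint binds.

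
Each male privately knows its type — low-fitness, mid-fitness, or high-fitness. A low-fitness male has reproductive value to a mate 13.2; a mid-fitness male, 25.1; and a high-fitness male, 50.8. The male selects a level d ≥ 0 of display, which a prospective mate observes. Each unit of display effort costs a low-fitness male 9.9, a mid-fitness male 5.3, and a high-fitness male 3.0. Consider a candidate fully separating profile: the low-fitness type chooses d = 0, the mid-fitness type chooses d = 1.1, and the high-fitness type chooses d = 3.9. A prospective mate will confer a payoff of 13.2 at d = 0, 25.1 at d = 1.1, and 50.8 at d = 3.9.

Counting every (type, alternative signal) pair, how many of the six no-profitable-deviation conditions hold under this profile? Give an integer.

Mid-fitness (own payoff 25.1 − 5.3×1.1 = 19.27): to d=0 gives 13.2 → no gain ✓; to d=3.9 gives 50.8 − 5.3×3.9 = 30.13 → profitable ✗.
High-fitness (own payoff 50.8 − 3.0×3.9 = 39.1): to d=0 gives 13.2 → no gain ✓; to d=1.1 gives 25.1 − 3.0×1.1 = 21.8 → no gain ✓.
Low-fitness (own payoff 13.2): to d=1.1 gives 25.1 − 9.9×1.1 = 14.21 → profitable ✗; to d=3.9 gives 50.8 − 9.9×3.9 = 12.19 → no gain ✓.
4 of the 6 constraints hold; not an equilibrium.

4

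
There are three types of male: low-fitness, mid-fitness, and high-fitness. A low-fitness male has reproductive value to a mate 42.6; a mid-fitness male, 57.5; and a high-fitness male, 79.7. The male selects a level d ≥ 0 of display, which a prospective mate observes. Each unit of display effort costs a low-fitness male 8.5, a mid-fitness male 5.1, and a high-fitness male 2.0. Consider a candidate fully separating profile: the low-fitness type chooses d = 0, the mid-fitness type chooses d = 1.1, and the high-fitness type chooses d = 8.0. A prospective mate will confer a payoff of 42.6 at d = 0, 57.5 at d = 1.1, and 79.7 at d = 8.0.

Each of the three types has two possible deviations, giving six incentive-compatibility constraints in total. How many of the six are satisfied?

Mid-fitness (own payoff 57.5 − 5.1×1.1 = 51.89): to d=0 gives 42.6 → no gain ✓; to d=8.0 gives 79.7 − 5.1×8.0 = 38.9 → no gain ✓.
Low-fitness (own payoff 42.6): to d=1.1 gives 57.5 − 8.5×1.1 = 48.15 → profitable ✗; to d=8.0 gives 79.7 − 8.5×8.0 = 11.7 → no gain ✓.
High-fitness (own payoff 79.7 − 2.0×8.0 = 63.7): to d=0 gives 42.6 → no gain ✓; to d=1.1 gives 57.5 − 2.0×1.1 = 55.3 → no gain ✓.
5 of the 6 constraints hold; not an equilibrium.

5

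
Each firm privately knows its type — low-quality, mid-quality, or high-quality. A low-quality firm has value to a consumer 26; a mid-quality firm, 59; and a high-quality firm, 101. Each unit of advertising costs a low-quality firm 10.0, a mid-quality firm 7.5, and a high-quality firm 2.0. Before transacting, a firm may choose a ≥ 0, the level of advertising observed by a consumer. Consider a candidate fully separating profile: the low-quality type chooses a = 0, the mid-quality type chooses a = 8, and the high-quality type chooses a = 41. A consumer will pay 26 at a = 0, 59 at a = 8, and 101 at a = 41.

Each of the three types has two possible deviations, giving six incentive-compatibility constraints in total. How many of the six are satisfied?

3

Low-quality (own payoff 26): to a=8 gives 59 − 10.0×8 = -21 → no gain ✓; to a=41 gives 101 − 10.0×41 = -309 → no gain ✓.
Mid-quality (own payoff 59 − 7.5×8 = -1): to a=0 gives 26 → profitable ✗; to a=41 gives 101 − 7.5×41 = -206.5 → no gain ✓.
High-quality (own payoff 101 − 2.0×41 = 19): to a=0 gives 26 → profitable ✗; to a=8 gives 59 − 2.0×8 = 43 → profitable ✗.
3 of the 6 constraints hold; not an equilibrium.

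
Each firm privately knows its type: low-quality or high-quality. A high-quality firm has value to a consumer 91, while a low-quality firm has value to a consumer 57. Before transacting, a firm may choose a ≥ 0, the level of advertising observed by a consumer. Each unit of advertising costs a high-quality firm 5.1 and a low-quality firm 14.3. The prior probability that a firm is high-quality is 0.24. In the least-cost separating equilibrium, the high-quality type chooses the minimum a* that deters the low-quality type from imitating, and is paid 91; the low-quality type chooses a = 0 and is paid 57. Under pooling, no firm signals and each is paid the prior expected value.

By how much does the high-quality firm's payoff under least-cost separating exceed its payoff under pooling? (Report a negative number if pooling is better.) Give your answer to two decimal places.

Least-cost separating signal: a* solves 57 = 91 − 14.3·a*, so a* = (91 − 57)/14.3 ≈ 2.3776.
High-quality type's separating payoff: 91 − 5.1 × a* = 91 − 5.1 × (91 − 57)/14.3 = 91 − 173.4/14.3 ≈ 78.8741.
Pooling payoff: 0.24 × 91 + 0.76 × 57 = 65.16.
Difference: 78.8741 − 65.16 = 13.7141, i.e. 13.71 to two decimal places.
The high-quality type prefers to separate.

13.71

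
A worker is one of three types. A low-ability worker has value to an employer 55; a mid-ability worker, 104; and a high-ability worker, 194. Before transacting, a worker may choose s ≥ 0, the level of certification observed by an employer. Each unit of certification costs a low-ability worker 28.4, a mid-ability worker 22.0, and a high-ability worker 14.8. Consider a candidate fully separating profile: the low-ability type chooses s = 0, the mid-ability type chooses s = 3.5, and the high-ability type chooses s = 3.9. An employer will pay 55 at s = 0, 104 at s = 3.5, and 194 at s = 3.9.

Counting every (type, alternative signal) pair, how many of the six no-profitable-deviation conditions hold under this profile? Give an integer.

3

High-ability (own payoff 194 − 14.8×3.9 = 136.28): to s=0 gives 55 → no gain ✓; to s=3.5 gives 104 − 14.8×3.5 = 52.2 → no gain ✓.
Low-ability (own payoff 55): to s=3.5 gives 104 − 28.4×3.5 = 4.6 → no gain ✓; to s=3.9 gives 194 − 28.4×3.9 = 83.24 → profitable ✗.
Mid-ability (own payoff 104 − 22.0×3.5 = 27): to s=0 gives 55 → profitable ✗; to s=3.9 gives 194 − 22.0×3.9 = 108.2 → profitable ✗.
3 of the 6 constraints hold; not an equilibrium.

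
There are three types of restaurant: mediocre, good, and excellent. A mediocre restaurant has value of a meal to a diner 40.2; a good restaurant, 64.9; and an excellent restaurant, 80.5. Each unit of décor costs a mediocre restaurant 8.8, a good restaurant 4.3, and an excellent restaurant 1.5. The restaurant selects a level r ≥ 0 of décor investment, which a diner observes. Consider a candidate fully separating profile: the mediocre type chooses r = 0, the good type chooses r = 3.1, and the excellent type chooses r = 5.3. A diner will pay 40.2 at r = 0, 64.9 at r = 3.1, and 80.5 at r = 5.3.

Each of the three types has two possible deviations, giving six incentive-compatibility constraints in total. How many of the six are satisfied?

5

Mediocre (own payoff 40.2): to r=3.1 gives 64.9 − 8.8×3.1 = 37.62 → no gain ✓; to r=5.3 gives 80.5 − 8.8×5.3 = 33.86 → no gain ✓.
Excellent (own payoff 80.5 − 1.5×5.3 = 72.55): to r=0 gives 40.2 → no gain ✓; to r=3.1 gives 64.9 − 1.5×3.1 = 60.25 → no gain ✓.
Good (own payoff 64.9 − 4.3×3.1 = 51.57): to r=0 gives 40.2 → no gain ✓; to r=5.3 gives 80.5 − 4.3×5.3 = 57.71 → profitable ✗.
5 of the 6 constraints hold; not an equilibrium.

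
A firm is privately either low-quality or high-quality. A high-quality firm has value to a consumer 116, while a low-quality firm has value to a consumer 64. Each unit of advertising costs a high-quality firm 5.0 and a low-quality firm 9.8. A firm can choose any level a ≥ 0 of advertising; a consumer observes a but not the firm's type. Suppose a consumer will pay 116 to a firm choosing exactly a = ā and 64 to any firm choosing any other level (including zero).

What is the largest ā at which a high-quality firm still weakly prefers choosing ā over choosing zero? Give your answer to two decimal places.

Choosing ā yields the high-quality type 116 − 5.0·ā; choosing zero yields 64.
The high-quality type is indifferent at 116 − 5.0·ā = 64, i.e. ā = (116 − 64) / 5.0 = 10.40.
For any ā above 10.40 the high-quality type would rather pool at zero, so separation collapses.

10.40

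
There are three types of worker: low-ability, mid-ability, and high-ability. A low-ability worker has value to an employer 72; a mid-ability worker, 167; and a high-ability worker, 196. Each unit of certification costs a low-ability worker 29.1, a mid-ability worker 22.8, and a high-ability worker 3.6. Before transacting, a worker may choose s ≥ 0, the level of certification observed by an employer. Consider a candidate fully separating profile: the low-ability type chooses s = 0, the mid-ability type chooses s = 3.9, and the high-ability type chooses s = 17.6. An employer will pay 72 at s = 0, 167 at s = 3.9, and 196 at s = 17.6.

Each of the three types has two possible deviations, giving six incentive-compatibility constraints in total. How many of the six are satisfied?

Mid-ability (own payoff 167 − 22.8×3.9 = 78.08): to s=0 gives 72 → no gain ✓; to s=17.6 gives 196 − 22.8×17.6 = -205.28 → no gain ✓.
High-ability (own payoff 196 − 3.6×17.6 = 132.64): to s=0 gives 72 → no gain ✓; to s=3.9 gives 167 − 3.6×3.9 = 152.96 → profitable ✗.
Low-ability (own payoff 72): to s=3.9 gives 167 − 29.1×3.9 = 53.51 → no gain ✓; to s=17.6 gives 196 − 29.1×17.6 = -316.16 → no gain ✓.
5 of the 6 constraints hold; not an equilibrium.

5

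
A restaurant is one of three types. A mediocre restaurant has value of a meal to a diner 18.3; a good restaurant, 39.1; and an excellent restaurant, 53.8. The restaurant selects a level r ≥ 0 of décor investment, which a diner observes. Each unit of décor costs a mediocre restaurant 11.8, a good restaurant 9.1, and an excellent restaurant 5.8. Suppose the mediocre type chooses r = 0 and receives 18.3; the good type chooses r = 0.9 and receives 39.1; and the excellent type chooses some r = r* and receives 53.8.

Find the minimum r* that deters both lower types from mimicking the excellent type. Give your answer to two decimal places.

Mediocre type (on-path payoff 18.3) won't mimic when 18.3 ≥ 53.8 − 11.8·r*, i.e. r* ≥ 3.01.
Good type (on-path payoff 39.1 − 9.1×0.9 = 30.91) won't mimic when 30.91 ≥ 53.8 − 9.1·r*, i.e. r* ≥ 2.52.
Both must hold, so r* = max(3.01, 2.52) = 3.01. The mediocre type's constraint binds.

3.01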